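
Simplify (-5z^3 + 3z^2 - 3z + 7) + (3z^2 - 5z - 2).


Align terms by degree and add:
  -5z^3 + 3z^2 - 3z + 7
+ 3z^2 - 5z - 2
= -5z^3 + 6z^2 - 8z + 5


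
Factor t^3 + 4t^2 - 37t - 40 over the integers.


Try integer roots (divisors of -40). t=-1: p(-1)=0.
Divide out (t + 1): quotient is t^2 + 3t - 40.
Factor the quadratic: (t + 8)(t - 5)
Result: (t + 1)(t + 8)(t - 5)


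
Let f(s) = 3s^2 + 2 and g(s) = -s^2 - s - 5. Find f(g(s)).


Substitute g(s) into f:
f(g(s)) = 3*(-s^2 - s - 5)^2 + 2
(-s^2 - s - 5)^2 = s^4 + 2s^3 + 11s^2 + 10s + 25
Expand and combine: 3s^4 + 6s^3 + 33s^2 + 30s + 77


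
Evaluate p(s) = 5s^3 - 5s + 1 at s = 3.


Using direct substitution:
  5 * (3)^3 = 135
  0 * (3)^2 = 0
  -5 * (3)^1 = -15
  constant: 1
Sum = 135 + 0 - 15 + 1 = 121


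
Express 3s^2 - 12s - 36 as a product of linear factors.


Roots satisfy r1 + r2 = -b/a = 4 and r1*r2 = c/a = -12.
So r1 = -2, r2 = 6.
3s^2 - 12s - 36 = 3(s - r1)(s - r2) = 3(s + 2)(s - 6)


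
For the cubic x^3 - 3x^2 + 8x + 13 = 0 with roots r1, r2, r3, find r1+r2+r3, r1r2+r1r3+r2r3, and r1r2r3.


Monic cubic x^3+bx^2+cx+d=0: sum=-b, pairwise sum=c, product=-d.
b=-3, c=8, d=13
r1+r2+r3 = 3
r1r2+r1r3+r2r3 = 8
r1r2r3 = -13


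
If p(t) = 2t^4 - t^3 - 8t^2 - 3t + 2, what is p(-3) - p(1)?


p(-3) = 128
p(1) = -8
p(-3) - p(1) = 128 + 8 = 136


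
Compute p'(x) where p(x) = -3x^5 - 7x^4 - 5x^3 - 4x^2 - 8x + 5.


Apply the power rule term by term:
  d/dx(-3x^5) = -15x^4
  d/dx(-7x^4) = -28x^3
  d/dx(-5x^3) = -15x^2
  d/dx(-4x^2) = -8x
  d/dx(-8x) = -8
  d/dx(5) = 0
p'(x) = -15x^4 - 28x^3 - 15x^2 - 8x - 8


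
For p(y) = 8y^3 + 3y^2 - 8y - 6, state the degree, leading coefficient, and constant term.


Highest power of y is 3, with coefficient 8. Constant term is -6.
Degree = 3, leading coefficient = 8, constant term = -6


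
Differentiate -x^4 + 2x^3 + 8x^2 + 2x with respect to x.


Apply the power rule term by term:
  d/dx(-x^4) = -4x^3
  d/dx(2x^3) = 6x^2
  d/dx(8x^2) = 16x
  d/dx(2x) = 2
p'(x) = -4x^3 + 6x^2 + 16x + 2


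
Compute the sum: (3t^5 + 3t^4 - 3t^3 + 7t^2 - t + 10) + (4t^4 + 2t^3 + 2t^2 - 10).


Align terms by degree and add:
  3t^5 + 3t^4 - 3t^3 + 7t^2 - t + 10
+ 4t^4 + 2t^3 + 2t^2 - 10
= 3t^5 + 7t^4 - t^3 + 9t^2 - t


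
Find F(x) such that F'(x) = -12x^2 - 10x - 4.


Reverse power rule on each term:
  ∫ -12x^2 dx = -4x^3
  ∫ -10x dx = -5x^2
  ∫ -4 dx = -4x
F(x) = -4x^3 - 5x^2 - 4x + C


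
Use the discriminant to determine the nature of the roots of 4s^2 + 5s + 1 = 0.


D = b^2 - 4ac = (5)^2 - 4(4)(1) = 25 - 16 = 9
Since D > 0: two distinct rational roots


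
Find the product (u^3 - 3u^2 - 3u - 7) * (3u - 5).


Distribute each term of the first polynomial:
  (u^3)(3u - 5) = 3u^4 - 5u^3
  (-3u^2)(3u - 5) = -9u^3 + 15u^2
  (-3u)(3u - 5) = -9u^2 + 15u
  (-7)(3u - 5) = -21u + 35
Sum: 3u^4 - 14u^3 + 6u^2 - 6u + 35


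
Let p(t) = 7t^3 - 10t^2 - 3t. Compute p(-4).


Using direct substitution:
  7 * (-4)^3 = -448
  -10 * (-4)^2 = -160
  -3 * (-4)^1 = 12
  constant: 0
Sum = -448 - 160 + 12 + 0 = -596


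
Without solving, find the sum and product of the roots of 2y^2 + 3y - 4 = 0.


For ay^2+by+c=0: sum = -b/a, product = c/a.
a=2, b=3, c=-4
Sum = -(3)/2 = -3/2
Product = (-4)/2 = -2


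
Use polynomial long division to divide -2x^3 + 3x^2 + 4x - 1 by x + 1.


(-2x^3 + 3x^2 + 4x - 1) / (x + 1)
Step 1: -2x^2 * (x + 1) = -2x^3 - 2x^2; subtract.
Step 2: 5x * (x + 1) = 5x^2 + 5x; subtract.
Step 3: -1 * (x + 1) = -x - 1; subtract.
Quotient: -2x^2 + 5x - 1, Remainder: 0


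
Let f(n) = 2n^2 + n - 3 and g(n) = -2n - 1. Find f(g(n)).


Substitute g(n) into f:
f(g(n)) = 2*(-2n - 1)^2 + 1*(-2n - 1) + (-3)
(-2n - 1)^2 = 4n^2 + 4n + 1
Expand and combine: 8n^2 + 6n - 2


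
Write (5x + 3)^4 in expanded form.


Expand (5x + 3)^4 by repeated multiplication:
  (5x + 3)^2 = 25x^2 + 30x + 9
  (5x + 3)^3 = 125x^3 + 225x^2 + 135x + 27
= 625x^4 + 1500x^3 + 1350x^2 + 540x + 81


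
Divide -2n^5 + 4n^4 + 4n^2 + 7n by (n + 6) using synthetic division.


Synthetic division with c = -6. Coefficients: -2, 4, 0, 4, 7, 0
Bring down -2.
  -2 * -6 = 12; 12 + 4 = 16
  16 * -6 = -96; -96 + 0 = -96
  -96 * -6 = 576; 576 + 4 = 580
  580 * -6 = -3480; -3480 + 7 = -3473
  -3473 * -6 = 20838; 20838 + 0 = 20838
Quotient: -2n^4 + 16n^3 - 96n^2 + 580n - 3473, Remainder: 20838


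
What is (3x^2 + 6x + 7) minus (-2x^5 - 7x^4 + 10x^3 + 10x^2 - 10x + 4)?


Distribute the minus sign:
  (3x^2 + 6x + 7)
- (-2x^5 - 7x^4 + 10x^3 + 10x^2 - 10x + 4)
Negate second polynomial: 2x^5 + 7x^4 - 10x^3 - 10x^2 + 10x - 4
Add: 2x^5 + 7x^4 - 10x^3 - 7x^2 + 16x + 3


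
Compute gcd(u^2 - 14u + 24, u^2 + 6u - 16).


Factor each:
  u^2 - 14u + 24 = (u - 2)(u - 12)
  u^2 + 6u - 16 = (u - 2)(u + 8)
Common monic factor: u - 2


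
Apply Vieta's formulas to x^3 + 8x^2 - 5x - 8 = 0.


Monic cubic x^3+bx^2+cx+d=0: sum=-b, pairwise sum=c, product=-d.
b=8, c=-5, d=-8
r1+r2+r3 = -8
r1r2+r1r3+r2r3 = -5
r1r2r3 = 8


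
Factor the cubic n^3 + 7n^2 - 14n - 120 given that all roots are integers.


Try integer roots (divisors of -120). n=-5: p(-5)=0.
Divide out (n + 5): quotient is n^2 + 2n - 24.
Factor the quadratic: (n + 6)(n - 4)
Result: (n + 5)(n + 6)(n - 4)


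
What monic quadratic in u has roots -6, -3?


p(u) = (u + 6)(u + 3)
Expand: u^2 + 9u + 18


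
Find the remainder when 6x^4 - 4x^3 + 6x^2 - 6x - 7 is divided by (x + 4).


By the Remainder Theorem, the remainder equals p(-4):
  6*(-4)^4 = 1536
  -4*(-4)^3 = 256
  6*(-4)^2 = 96
  -6*(-4)^1 = 24
  constant: -7
Sum: 1536 + 256 + 96 + 24 - 7 = 1905


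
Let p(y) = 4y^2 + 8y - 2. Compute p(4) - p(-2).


p(4) = 94
p(-2) = -2
p(4) - p(-2) = 94 + 2 = 96


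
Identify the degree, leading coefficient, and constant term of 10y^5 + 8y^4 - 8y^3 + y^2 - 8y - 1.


Highest power of y is 5, with coefficient 10. Constant term is -1.
Degree = 5, leading coefficient = 10, constant term = -1


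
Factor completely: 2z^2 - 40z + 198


Roots satisfy r1 + r2 = -b/a = 20 and r1*r2 = c/a = 99.
So r1 = 11, r2 = 9.
2z^2 - 40z + 198 = 2(z - r1)(z - r2) = 2(z - 11)(z - 9)


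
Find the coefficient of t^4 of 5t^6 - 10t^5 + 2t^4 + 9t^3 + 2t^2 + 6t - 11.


Read off the coefficient of t^4: 2


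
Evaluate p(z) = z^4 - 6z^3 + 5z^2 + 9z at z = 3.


Using direct substitution:
  1 * (3)^4 = 81
  -6 * (3)^3 = -162
  5 * (3)^2 = 45
  9 * (3)^1 = 27
  constant: 0
Sum = 81 - 162 + 45 + 27 + 0 = -9


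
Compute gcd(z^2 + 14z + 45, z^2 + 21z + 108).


Factor each:
  z^2 + 14z + 45 = (z + 9)(z + 5)
  z^2 + 21z + 108 = (z + 9)(z + 12)
Common monic factor: z + 9


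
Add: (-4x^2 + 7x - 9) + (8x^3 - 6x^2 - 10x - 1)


Align terms by degree and add:
  -4x^2 + 7x - 9
+ 8x^3 - 6x^2 - 10x - 1
= 8x^3 - 10x^2 - 3x - 10


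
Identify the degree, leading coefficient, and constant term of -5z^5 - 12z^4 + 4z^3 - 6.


Highest power of z is 5, with coefficient -5. Constant term is -6.
Degree = 5, leading coefficient = -5, constant term = -6


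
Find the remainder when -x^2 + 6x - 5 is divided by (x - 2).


By the Remainder Theorem, the remainder equals p(2):
  -1*(2)^2 = -4
  6*(2)^1 = 12
  constant: -5
Sum: -4 + 12 - 5 = 3


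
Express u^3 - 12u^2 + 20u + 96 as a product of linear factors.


Try integer roots (divisors of 96). u=6: p(6)=0.
Divide out (u - 6): quotient is u^2 - 6u - 16.
Factor the quadratic: (u + 2)(u - 8)
Result: (u - 6)(u + 2)(u - 8)


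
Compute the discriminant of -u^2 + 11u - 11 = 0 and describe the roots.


D = b^2 - 4ac = (11)^2 - 4(-1)(-11) = 121 - 44 = 77
Since D > 0: two distinct irrational roots


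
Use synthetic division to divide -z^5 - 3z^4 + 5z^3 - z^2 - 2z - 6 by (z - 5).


Synthetic division with c = 5. Coefficients: -1, -3, 5, -1, -2, -6
Bring down -1.
  -1 * 5 = -5; -5 - 3 = -8
  -8 * 5 = -40; -40 + 5 = -35
  -35 * 5 = -175; -175 - 1 = -176
  -176 * 5 = -880; -880 - 2 = -882
  -882 * 5 = -4410; -4410 - 6 = -4416
Quotient: -z^4 - 8z^3 - 35z^2 - 176z - 882, Remainder: -4416


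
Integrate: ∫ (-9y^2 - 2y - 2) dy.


Reverse power rule on each term:
  ∫ -9y^2 dy = -3y^3
  ∫ -2y dy = -y^2
  ∫ -2 dy = -2y
F(y) = -3y^3 - y^2 - 2y + C


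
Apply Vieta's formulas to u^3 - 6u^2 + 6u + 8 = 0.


Monic cubic u^3+bu^2+cu+d=0: sum=-b, pairwise sum=c, product=-d.
b=-6, c=6, d=8
r1+r2+r3 = 6
r1r2+r1r3+r2r3 = 6
r1r2r3 = -8


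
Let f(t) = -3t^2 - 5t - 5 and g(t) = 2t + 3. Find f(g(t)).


Substitute g(t) into f:
f(g(t)) = -3*(2t + 3)^2 + (-5)*(2t + 3) + (-5)
(2t + 3)^2 = 4t^2 + 12t + 9
Expand and combine: -12t^2 - 46t - 47


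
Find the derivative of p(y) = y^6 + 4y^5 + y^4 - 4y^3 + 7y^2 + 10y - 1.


Apply the power rule term by term:
  d/dy(y^6) = 6y^5
  d/dy(4y^5) = 20y^4
  d/dy(y^4) = 4y^3
  d/dy(-4y^3) = -12y^2
  d/dy(7y^2) = 14y
  d/dy(10y) = 10
  d/dy(-1) = 0
p'(y) = 6y^5 + 20y^4 + 4y^3 - 12y^2 + 14y + 10


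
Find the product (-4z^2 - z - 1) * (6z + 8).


Distribute each term of the first polynomial:
  (-4z^2)(6z + 8) = -24z^3 - 32z^2
  (-z)(6z + 8) = -6z^2 - 8z
  (-1)(6z + 8) = -6z - 8
Sum: -24z^3 - 38z^2 - 14z - 8


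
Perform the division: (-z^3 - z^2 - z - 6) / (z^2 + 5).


(-z^3 - z^2 - z - 6) / (z^2 + 5)
Step 1: -z * (z^2 + 5) = -z^3 - 5z; subtract.
Step 2: -1 * (z^2 + 5) = -z^2 - 5; subtract.
Quotient: -z - 1, Remainder: 4z - 1


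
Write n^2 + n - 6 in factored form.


Roots satisfy r1 + r2 = -b/a = -1 and r1*r2 = c/a = -6.
So r1 = 2, r2 = -3.
n^2 + n - 6 = (n - r1)(n - r2) = (n - 2)(n + 3)


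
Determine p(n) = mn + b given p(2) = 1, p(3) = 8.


p(n) = mn + b. Using p(2)=1, p(3)=8:
m = (1 - 8)/(2 - 3) = -7/-1 = 7
b = 1 - m*(2) = 1 - 14 = -13
p(n) = 7n - 13


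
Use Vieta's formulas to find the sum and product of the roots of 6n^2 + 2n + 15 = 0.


For an^2+bn+c=0: sum = -b/a, product = c/a.
a=6, b=2, c=15
Sum = -(2)/6 = -1/3
Product = (15)/6 = 5/2


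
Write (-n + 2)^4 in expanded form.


Expand (-n + 2)^4 by repeated multiplication:
  (-n + 2)^2 = n^2 - 4n + 4
  (-n + 2)^3 = -n^3 + 6n^2 - 12n + 8
= n^4 - 8n^3 + 24n^2 - 32n + 16


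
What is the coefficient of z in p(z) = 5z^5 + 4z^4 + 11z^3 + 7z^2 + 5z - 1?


Read off the coefficient of z: 5


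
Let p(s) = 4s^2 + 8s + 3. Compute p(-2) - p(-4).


p(-2) = 3
p(-4) = 35
p(-2) - p(-4) = 3 - 35 = -32


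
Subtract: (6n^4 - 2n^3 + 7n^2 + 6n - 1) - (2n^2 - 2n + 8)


Distribute the minus sign:
  (6n^4 - 2n^3 + 7n^2 + 6n - 1)
- (2n^2 - 2n + 8)
Negate second polynomial: -2n^2 + 2n - 8
Add: 6n^4 - 2n^3 + 5n^2 + 8n - 9


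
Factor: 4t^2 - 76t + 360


Roots satisfy r1 + r2 = -b/a = 19 and r1*r2 = c/a = 90.
So r1 = 10, r2 = 9.
4t^2 - 76t + 360 = 4(t - r1)(t - r2) = 4(t - 10)(t - 9)


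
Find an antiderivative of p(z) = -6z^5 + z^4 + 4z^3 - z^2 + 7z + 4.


Reverse power rule on each term:
  ∫ -6z^5 dz = -z^6
  ∫ z^4 dz = (1/5)z^5
  ∫ 4z^3 dz = z^4
  ∫ -z^2 dz = -(1/3)z^3
  ∫ 7z dz = (7/2)z^2
  ∫ 4 dz = 4z
F(z) = -z^6 + (1/5)z^5 + z^4 - (1/3)z^3 + (7/2)z^2 + 4z + C


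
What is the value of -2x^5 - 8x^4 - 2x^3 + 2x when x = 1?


Using direct substitution:
  -2 * (1)^5 = -2
  -8 * (1)^4 = -8
  -2 * (1)^3 = -2
  0 * (1)^2 = 0
  2 * (1)^1 = 2
  constant: 0
Sum = -2 - 8 - 2 + 0 + 2 + 0 = -10


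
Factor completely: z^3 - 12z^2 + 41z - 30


Try integer roots (divisors of -30). z=5: p(5)=0.
Divide out (z - 5): quotient is z^2 - 7z + 6.
Factor the quadratic: (z - 6)(z - 1)
Result: (z - 5)(z - 6)(z - 1)


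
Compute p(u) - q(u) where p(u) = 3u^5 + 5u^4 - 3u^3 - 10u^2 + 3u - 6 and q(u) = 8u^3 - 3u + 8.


Distribute the minus sign:
  (3u^5 + 5u^4 - 3u^3 - 10u^2 + 3u - 6)
- (8u^3 - 3u + 8)
Negate second polynomial: -8u^3 + 3u - 8
Add: 3u^5 + 5u^4 - 11u^3 - 10u^2 + 6u - 14


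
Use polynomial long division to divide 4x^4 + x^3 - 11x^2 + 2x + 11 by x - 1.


(4x^4 + x^3 - 11x^2 + 2x + 11) / (x - 1)
Step 1: 4x^3 * (x - 1) = 4x^4 - 4x^3; subtract.
Step 2: 5x^2 * (x - 1) = 5x^3 - 5x^2; subtract.
Step 3: -6x * (x - 1) = -6x^2 + 6x; subtract.
Step 4: -4 * (x - 1) = -4x + 4; subtract.
Quotient: 4x^3 + 5x^2 - 6x - 4, Remainder: 7


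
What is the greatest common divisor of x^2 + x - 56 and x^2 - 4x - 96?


Factor each:
  x^2 + x - 56 = (x + 8)(x - 7)
  x^2 - 4x - 96 = (x + 8)(x - 12)
Common monic factor: x + 8


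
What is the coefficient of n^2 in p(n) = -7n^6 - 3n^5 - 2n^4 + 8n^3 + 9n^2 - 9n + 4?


Read off the coefficient of n^2: 9


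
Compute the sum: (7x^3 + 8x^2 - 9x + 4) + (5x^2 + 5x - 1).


Align terms by degree and add:
  7x^3 + 8x^2 - 9x + 4
+ 5x^2 + 5x - 1
= 7x^3 + 13x^2 - 4x + 3


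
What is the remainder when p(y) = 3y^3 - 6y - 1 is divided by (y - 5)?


By the Remainder Theorem, the remainder equals p(5):
  3*(5)^3 = 375
  0*(5)^2 = 0
  -6*(5)^1 = -30
  constant: -1
Sum: 375 + 0 - 30 - 1 = 344


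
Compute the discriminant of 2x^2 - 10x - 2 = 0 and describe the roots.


D = b^2 - 4ac = (-10)^2 - 4(2)(-2) = 100 + 16 = 116
Since D > 0: two distinct irrational roots


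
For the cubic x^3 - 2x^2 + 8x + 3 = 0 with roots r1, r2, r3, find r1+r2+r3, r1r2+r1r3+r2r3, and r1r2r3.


Monic cubic x^3+bx^2+cx+d=0: sum=-b, pairwise sum=c, product=-d.
b=-2, c=8, d=3
r1+r2+r3 = 2
r1r2+r1r3+r2r3 = 8
r1r2r3 = -3


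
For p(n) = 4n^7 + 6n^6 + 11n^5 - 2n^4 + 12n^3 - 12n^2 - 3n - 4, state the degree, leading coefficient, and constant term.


Highest power of n is 7, with coefficient 4. Constant term is -4.
Degree = 7, leading coefficient = 4, constant term = -4


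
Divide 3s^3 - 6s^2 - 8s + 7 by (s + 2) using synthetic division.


Synthetic division with c = -2. Coefficients: 3, -6, -8, 7
Bring down 3.
  3 * -2 = -6; -6 - 6 = -12
  -12 * -2 = 24; 24 - 8 = 16
  16 * -2 = -32; -32 + 7 = -25
Quotient: 3s^2 - 12s + 16, Remainder: -25


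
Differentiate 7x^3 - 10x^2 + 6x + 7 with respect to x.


Apply the power rule term by term:
  d/dx(7x^3) = 21x^2
  d/dx(-10x^2) = -20x
  d/dx(6x) = 6
  d/dx(7) = 0
p'(x) = 21x^2 - 20x + 6


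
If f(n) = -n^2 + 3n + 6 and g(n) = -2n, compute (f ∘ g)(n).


Substitute g(n) into f:
f(g(n)) = -1*(-2n)^2 + 3*(-2n) + 6
(-2n)^2 = 4n^2
Expand and combine: -4n^2 - 6n + 6


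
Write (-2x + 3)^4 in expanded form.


Expand (-2x + 3)^4 by repeated multiplication:
  (-2x + 3)^2 = 4x^2 - 12x + 9
  (-2x + 3)^3 = -8x^3 + 36x^2 - 54x + 27
= 16x^4 - 96x^3 + 216x^2 - 216x + 81


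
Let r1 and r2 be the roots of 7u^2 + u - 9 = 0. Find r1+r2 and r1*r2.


For au^2+bu+c=0: sum = -b/a, product = c/a.
a=7, b=1, c=-9
Sum = -(1)/7 = -1/7
Product = (-9)/7 = -9/7


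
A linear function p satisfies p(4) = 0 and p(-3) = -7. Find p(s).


p(s) = ms + b. Using p(4)=0, p(-3)=-7:
m = (0 + 7)/(4 + 3) = 7/7 = 1
b = 0 - m*(4) = 0 - 4 = -4
p(s) = s - 4


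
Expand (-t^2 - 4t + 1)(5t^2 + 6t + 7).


Distribute each term of the first polynomial:
  (-t^2)(5t^2 + 6t + 7) = -5t^4 - 6t^3 - 7t^2
  (-4t)(5t^2 + 6t + 7) = -20t^3 - 24t^2 - 28t
  (1)(5t^2 + 6t + 7) = 5t^2 + 6t + 7
Sum: -5t^4 - 26t^3 - 26t^2 - 22t + 7


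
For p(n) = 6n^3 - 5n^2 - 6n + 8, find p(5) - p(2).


p(5) = 603
p(2) = 24
p(5) - p(2) = 603 - 24 = 579


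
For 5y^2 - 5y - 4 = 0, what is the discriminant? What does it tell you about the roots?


D = b^2 - 4ac = (-5)^2 - 4(5)(-4) = 25 + 80 = 105
Since D > 0: two distinct irrational roots


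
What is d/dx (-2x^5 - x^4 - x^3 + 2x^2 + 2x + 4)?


Apply the power rule term by term:
  d/dx(-2x^5) = -10x^4
  d/dx(-x^4) = -4x^3
  d/dx(-x^3) = -3x^2
  d/dx(2x^2) = 4x
  d/dx(2x) = 2
  d/dx(4) = 0
p'(x) = -10x^4 - 4x^3 - 3x^2 + 4x + 2


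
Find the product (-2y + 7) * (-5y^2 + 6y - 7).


Distribute each term of the first polynomial:
  (-2y)(-5y^2 + 6y - 7) = 10y^3 - 12y^2 + 14y
  (7)(-5y^2 + 6y - 7) = -35y^2 + 42y - 49
Sum: 10y^3 - 47y^2 + 56y - 49


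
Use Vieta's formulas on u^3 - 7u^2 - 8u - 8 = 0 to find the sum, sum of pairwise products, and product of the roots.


Monic cubic u^3+bu^2+cu+d=0: sum=-b, pairwise sum=c, product=-d.
b=-7, c=-8, d=-8
r1+r2+r3 = 7
r1r2+r1r3+r2r3 = -8
r1r2r3 = 8


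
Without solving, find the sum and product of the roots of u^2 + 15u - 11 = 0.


For au^2+bu+c=0: sum = -b/a, product = c/a.
a=1, b=15, c=-11
Sum = -(15)/1 = -15
Product = (-11)/1 = -11


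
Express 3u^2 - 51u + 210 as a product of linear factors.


Roots satisfy r1 + r2 = -b/a = 17 and r1*r2 = c/a = 70.
So r1 = 7, r2 = 10.
3u^2 - 51u + 210 = 3(u - r1)(u - r2) = 3(u - 7)(u - 10)


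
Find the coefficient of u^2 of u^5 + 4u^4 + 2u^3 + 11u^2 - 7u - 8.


Read off the coefficient of u^2: 11


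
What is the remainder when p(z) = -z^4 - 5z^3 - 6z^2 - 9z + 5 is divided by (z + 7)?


By the Remainder Theorem, the remainder equals p(-7):
  -1*(-7)^4 = -2401
  -5*(-7)^3 = 1715
  -6*(-7)^2 = -294
  -9*(-7)^1 = 63
  constant: 5
Sum: -2401 + 1715 - 294 + 63 + 5 = -912


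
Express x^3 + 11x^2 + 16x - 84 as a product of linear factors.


Try integer roots (divisors of -84). x=2: p(2)=0.
Divide out (x - 2): quotient is x^2 + 13x + 42.
Factor the quadratic: (x + 7)(x + 6)
Result: (x - 2)(x + 7)(x + 6)


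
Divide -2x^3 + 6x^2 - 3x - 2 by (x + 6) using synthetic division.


Synthetic division with c = -6. Coefficients: -2, 6, -3, -2
Bring down -2.
  -2 * -6 = 12; 12 + 6 = 18
  18 * -6 = -108; -108 - 3 = -111
  -111 * -6 = 666; 666 - 2 = 664
Quotient: -2x^2 + 18x - 111, Remainder: 664


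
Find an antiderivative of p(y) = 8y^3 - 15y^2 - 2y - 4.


Reverse power rule on each term:
  ∫ 8y^3 dy = 2y^4
  ∫ -15y^2 dy = -5y^3
  ∫ -2y dy = -y^2
  ∫ -4 dy = -4y
F(y) = 2y^4 - 5y^3 - y^2 - 4y + C


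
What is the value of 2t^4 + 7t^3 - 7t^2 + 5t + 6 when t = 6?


Using direct substitution:
  2 * (6)^4 = 2592
  7 * (6)^3 = 1512
  -7 * (6)^2 = -252
  5 * (6)^1 = 30
  constant: 6
Sum = 2592 + 1512 - 252 + 30 + 6 = 3888


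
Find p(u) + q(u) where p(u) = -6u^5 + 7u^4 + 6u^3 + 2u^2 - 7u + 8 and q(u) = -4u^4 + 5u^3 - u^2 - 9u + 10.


Align terms by degree and add:
  -6u^5 + 7u^4 + 6u^3 + 2u^2 - 7u + 8
  -4u^4 + 5u^3 - u^2 - 9u + 10
= -6u^5 + 3u^4 + 11u^3 + u^2 - 16u + 18


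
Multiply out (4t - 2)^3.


Expand (4t - 2)^3 by repeated multiplication:
  (4t - 2)^2 = 16t^2 - 16t + 4
= 64t^3 - 96t^2 + 48t - 8


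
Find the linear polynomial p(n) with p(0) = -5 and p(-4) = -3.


p(n) = mn + b. Using p(0)=-5, p(-4)=-3:
m = (-5 + 3)/(0 + 4) = -2/4 = -1/2
b = -5 - m*(0) = -5 = -5
p(n) = -(1/2)n - 5


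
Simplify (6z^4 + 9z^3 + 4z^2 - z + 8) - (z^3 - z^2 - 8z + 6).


Distribute the minus sign:
  (6z^4 + 9z^3 + 4z^2 - z + 8)
- (z^3 - z^2 - 8z + 6)
Negate second polynomial: -z^3 + z^2 + 8z - 6
Add: 6z^4 + 8z^3 + 5z^2 + 7z + 2


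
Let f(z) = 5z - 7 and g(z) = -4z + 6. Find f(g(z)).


Substitute g(z) into f:
f(g(z)) = 5*(-4z + 6) + (-7)
Expand and combine: -20z + 23


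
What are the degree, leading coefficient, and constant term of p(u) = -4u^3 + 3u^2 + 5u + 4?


Highest power of u is 3, with coefficient -4. Constant term is 4.
Degree = 3, leading coefficient = -4, constant term = 4


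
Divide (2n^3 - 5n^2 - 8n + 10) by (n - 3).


(2n^3 - 5n^2 - 8n + 10) / (n - 3)
Step 1: 2n^2 * (n - 3) = 2n^3 - 6n^2; subtract.
Step 2: n * (n - 3) = n^2 - 3n; subtract.
Step 3: -5 * (n - 3) = -5n + 15; subtract.
Quotient: 2n^2 + n - 5, Remainder: -5


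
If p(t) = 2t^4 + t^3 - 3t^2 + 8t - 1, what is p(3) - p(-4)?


p(3) = 185
p(-4) = 367
p(3) - p(-4) = 185 - 367 = -182


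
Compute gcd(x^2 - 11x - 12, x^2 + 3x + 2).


Factor each:
  x^2 - 11x - 12 = (x + 1)(x - 12)
  x^2 + 3x + 2 = (x + 1)(x + 2)
Common monic factor: x + 1


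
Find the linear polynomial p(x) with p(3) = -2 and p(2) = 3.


p(x) = mx + b. Using p(3)=-2, p(2)=3:
m = (-2 - 3)/(3 - 2) = -5/1 = -5
b = -2 - m*(3) = -2 + 15 = 13
p(x) = -5x + 13


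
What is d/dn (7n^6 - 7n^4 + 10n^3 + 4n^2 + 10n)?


Apply the power rule term by term:
  d/dn(7n^6) = 42n^5
  d/dn(-7n^4) = -28n^3
  d/dn(10n^3) = 30n^2
  d/dn(4n^2) = 8n
  d/dn(10n) = 10
p'(n) = 42n^5 - 28n^3 + 30n^2 + 8n + 10


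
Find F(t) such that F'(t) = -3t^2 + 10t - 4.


Reverse power rule on each term:
  ∫ -3t^2 dt = -t^3
  ∫ 10t dt = 5t^2
  ∫ -4 dt = -4t
F(t) = -t^3 + 5t^2 - 4t + C


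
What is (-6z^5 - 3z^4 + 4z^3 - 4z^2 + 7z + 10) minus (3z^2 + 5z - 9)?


Distribute the minus sign:
  (-6z^5 - 3z^4 + 4z^3 - 4z^2 + 7z + 10)
- (3z^2 + 5z - 9)
Negate second polynomial: -3z^2 - 5z + 9
Add: -6z^5 - 3z^4 + 4z^3 - 7z^2 + 2z + 19


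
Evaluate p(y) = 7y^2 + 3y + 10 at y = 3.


Using direct substitution:
  7 * (3)^2 = 63
  3 * (3)^1 = 9
  constant: 10
Sum = 63 + 9 + 10 = 82


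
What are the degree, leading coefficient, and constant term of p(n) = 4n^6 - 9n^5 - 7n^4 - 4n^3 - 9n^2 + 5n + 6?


Highest power of n is 6, with coefficient 4. Constant term is 6.
Degree = 6, leading coefficient = 4, constant term = 6


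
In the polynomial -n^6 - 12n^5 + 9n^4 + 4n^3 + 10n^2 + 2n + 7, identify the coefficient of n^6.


Read off the coefficient of n^6: -1


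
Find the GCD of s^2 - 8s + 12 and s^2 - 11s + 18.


Factor each:
  s^2 - 8s + 12 = (s - 2)(s - 6)
  s^2 - 11s + 18 = (s - 2)(s - 9)
Common monic factor: s - 2


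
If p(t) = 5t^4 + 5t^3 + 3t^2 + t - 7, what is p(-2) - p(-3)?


p(-2) = 43
p(-3) = 287
p(-2) - p(-3) = 43 - 287 = -244


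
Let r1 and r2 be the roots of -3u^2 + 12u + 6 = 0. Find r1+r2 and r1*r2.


For au^2+bu+c=0: sum = -b/a, product = c/a.
a=-3, b=12, c=6
Sum = -(12)/-3 = 4
Product = (6)/-3 = -2


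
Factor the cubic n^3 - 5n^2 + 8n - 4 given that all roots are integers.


Try integer roots (divisors of -4). n=2: p(2)=0.
Divide out (n - 2): quotient is n^2 - 3n + 2.
Factor the quadratic: (n - 1)(n - 2)
Result: (n - 2)(n - 1)(n - 2)


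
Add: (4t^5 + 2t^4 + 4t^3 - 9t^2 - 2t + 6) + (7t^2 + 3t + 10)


Align terms by degree and add:
  4t^5 + 2t^4 + 4t^3 - 9t^2 - 2t + 6
+ 7t^2 + 3t + 10
= 4t^5 + 2t^4 + 4t^3 - 2t^2 + t + 16


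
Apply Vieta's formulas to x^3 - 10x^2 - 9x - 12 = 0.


Monic cubic x^3+bx^2+cx+d=0: sum=-b, pairwise sum=c, product=-d.
b=-10, c=-9, d=-12
r1+r2+r3 = 10
r1r2+r1r3+r2r3 = -9
r1r2r3 = 12


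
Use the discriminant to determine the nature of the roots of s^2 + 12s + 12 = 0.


D = b^2 - 4ac = (12)^2 - 4(1)(12) = 144 - 48 = 96
Since D > 0: two distinct irrational roots


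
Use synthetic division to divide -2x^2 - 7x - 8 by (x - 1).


Synthetic division with c = 1. Coefficients: -2, -7, -8
Bring down -2.
  -2 * 1 = -2; -2 - 7 = -9
  -9 * 1 = -9; -9 - 8 = -17
Quotient: -2x - 9, Remainder: -17


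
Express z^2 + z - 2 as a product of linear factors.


Roots satisfy r1 + r2 = -b/a = -1 and r1*r2 = c/a = -2.
So r1 = 1, r2 = -2.
z^2 + z - 2 = (z - r1)(z - r2) = (z - 1)(z + 2)


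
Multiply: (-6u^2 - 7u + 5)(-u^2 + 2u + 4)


Distribute each term of the first polynomial:
  (-6u^2)(-u^2 + 2u + 4) = 6u^4 - 12u^3 - 24u^2
  (-7u)(-u^2 + 2u + 4) = 7u^3 - 14u^2 - 28u
  (5)(-u^2 + 2u + 4) = -5u^2 + 10u + 20
Sum: 6u^4 - 5u^3 - 43u^2 - 18u + 20


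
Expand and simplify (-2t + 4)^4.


Expand (-2t + 4)^4 by repeated multiplication:
  (-2t + 4)^2 = 4t^2 - 16t + 16
  (-2t + 4)^3 = -8t^3 + 48t^2 - 96t + 64
= 16t^4 - 128t^3 + 384t^2 - 512t + 256


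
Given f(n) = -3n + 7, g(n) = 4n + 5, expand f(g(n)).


Substitute g(n) into f:
f(g(n)) = -3*(4n + 5) + 7
Expand and combine: -12n - 8


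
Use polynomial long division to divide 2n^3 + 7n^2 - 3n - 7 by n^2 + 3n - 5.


(2n^3 + 7n^2 - 3n - 7) / (n^2 + 3n - 5)
Step 1: 2n * (n^2 + 3n - 5) = 2n^3 + 6n^2 - 10n; subtract.
Step 2: 1 * (n^2 + 3n - 5) = n^2 + 3n - 5; subtract.
Quotient: 2n + 1, Remainder: 4n - 2


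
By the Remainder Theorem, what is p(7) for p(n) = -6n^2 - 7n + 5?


By the Remainder Theorem, the remainder equals p(7):
  -6*(7)^2 = -294
  -7*(7)^1 = -49
  constant: 5
Sum: -294 - 49 + 5 = -338


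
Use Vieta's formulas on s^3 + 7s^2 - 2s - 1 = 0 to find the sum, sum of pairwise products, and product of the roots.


Monic cubic s^3+bs^2+cs+d=0: sum=-b, pairwise sum=c, product=-d.
b=7, c=-2, d=-1
r1+r2+r3 = -7
r1r2+r1r3+r2r3 = -2
r1r2r3 = 1


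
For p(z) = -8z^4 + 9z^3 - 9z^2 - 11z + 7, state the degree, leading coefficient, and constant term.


Highest power of z is 4, with coefficient -8. Constant term is 7.
Degree = 4, leading coefficient = -8, constant term = 7


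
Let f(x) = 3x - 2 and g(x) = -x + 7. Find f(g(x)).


Substitute g(x) into f:
f(g(x)) = 3*(-x + 7) + (-2)
Expand and combine: -3x + 19


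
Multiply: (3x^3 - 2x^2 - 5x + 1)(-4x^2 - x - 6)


Distribute each term of the first polynomial:
  (3x^3)(-4x^2 - x - 6) = -12x^5 - 3x^4 - 18x^3
  (-2x^2)(-4x^2 - x - 6) = 8x^4 + 2x^3 + 12x^2
  (-5x)(-4x^2 - x - 6) = 20x^3 + 5x^2 + 30x
  (1)(-4x^2 - x - 6) = -4x^2 - x - 6
Sum: -12x^5 + 5x^4 + 4x^3 + 13x^2 + 29x - 6


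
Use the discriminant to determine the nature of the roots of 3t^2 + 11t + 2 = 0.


D = b^2 - 4ac = (11)^2 - 4(3)(2) = 121 - 24 = 97
Since D > 0: two distinct irrational roots


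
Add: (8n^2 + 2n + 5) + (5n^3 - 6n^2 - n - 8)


Align terms by degree and add:
  8n^2 + 2n + 5
+ 5n^3 - 6n^2 - n - 8
= 5n^3 + 2n^2 + n - 3


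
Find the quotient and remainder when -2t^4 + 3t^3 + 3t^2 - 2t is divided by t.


(-2t^4 + 3t^3 + 3t^2 - 2t) / (t)
Step 1: -2t^3 * (t) = -2t^4; subtract.
Step 2: 3t^2 * (t) = 3t^3; subtract.
Step 3: 3t * (t) = 3t^2; subtract.
Step 4: -2 * (t) = -2t; subtract.
Quotient: -2t^3 + 3t^2 + 3t - 2, Remainder: 0


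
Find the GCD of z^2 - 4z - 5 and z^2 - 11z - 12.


Factor each:
  z^2 - 4z - 5 = (z + 1)(z - 5)
  z^2 - 11z - 12 = (z + 1)(z - 12)
Common monic factor: z + 1


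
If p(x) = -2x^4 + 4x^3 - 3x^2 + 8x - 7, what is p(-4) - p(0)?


p(-4) = -855
p(0) = -7
p(-4) - p(0) = -855 + 7 = -848


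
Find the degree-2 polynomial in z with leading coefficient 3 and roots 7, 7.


p(z) = 3(z - 7)(z - 7)
Expand: 3z^2 - 42z + 147


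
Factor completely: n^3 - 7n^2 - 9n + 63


Try integer roots (divisors of 63). n=3: p(3)=0.
Divide out (n - 3): quotient is n^2 - 4n - 21.
Factor the quadratic: (n + 3)(n - 7)
Result: (n - 3)(n + 3)(n - 7)


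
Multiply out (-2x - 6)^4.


Expand (-2x - 6)^4 by repeated multiplication:
  (-2x - 6)^2 = 4x^2 + 24x + 36
  (-2x - 6)^3 = -8x^3 - 72x^2 - 216x - 216
= 16x^4 + 192x^3 + 864x^2 + 1728x + 1296


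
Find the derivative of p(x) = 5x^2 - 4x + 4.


Apply the power rule term by term:
  d/dx(5x^2) = 10x
  d/dx(-4x) = -4
  d/dx(4) = 0
p'(x) = 10x - 4


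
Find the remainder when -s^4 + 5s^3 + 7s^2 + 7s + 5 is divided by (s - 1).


By the Remainder Theorem, the remainder equals p(1):
  -1*(1)^4 = -1
  5*(1)^3 = 5
  7*(1)^2 = 7
  7*(1)^1 = 7
  constant: 5
Sum: -1 + 5 + 7 + 7 + 5 = 23


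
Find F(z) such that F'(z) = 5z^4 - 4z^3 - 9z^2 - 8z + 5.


Reverse power rule on each term:
  ∫ 5z^4 dz = z^5
  ∫ -4z^3 dz = -z^4
  ∫ -9z^2 dz = -3z^3
  ∫ -8z dz = -4z^2
  ∫ 5 dz = 5z
F(z) = z^5 - z^4 - 3z^3 - 4z^2 + 5z + C


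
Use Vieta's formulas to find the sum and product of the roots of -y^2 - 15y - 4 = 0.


For ay^2+by+c=0: sum = -b/a, product = c/a.
a=-1, b=-15, c=-4
Sum = -(-15)/-1 = -15
Product = (-4)/-1 = 4


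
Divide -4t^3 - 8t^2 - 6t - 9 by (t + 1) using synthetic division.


Synthetic division with c = -1. Coefficients: -4, -8, -6, -9
Bring down -4.
  -4 * -1 = 4; 4 - 8 = -4
  -4 * -1 = 4; 4 - 6 = -2
  -2 * -1 = 2; 2 - 9 = -7
Quotient: -4t^2 - 4t - 2, Remainder: -7


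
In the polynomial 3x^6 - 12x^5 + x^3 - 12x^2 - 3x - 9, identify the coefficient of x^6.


Read off the coefficient of x^6: 3


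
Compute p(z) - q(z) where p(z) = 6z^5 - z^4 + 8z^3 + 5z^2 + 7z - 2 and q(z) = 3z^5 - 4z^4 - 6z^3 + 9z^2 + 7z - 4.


Distribute the minus sign:
  (6z^5 - z^4 + 8z^3 + 5z^2 + 7z - 2)
- (3z^5 - 4z^4 - 6z^3 + 9z^2 + 7z - 4)
Negate second polynomial: -3z^5 + 4z^4 + 6z^3 - 9z^2 - 7z + 4
Add: 3z^5 + 3z^4 + 14z^3 - 4z^2 + 2


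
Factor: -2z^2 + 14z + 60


Roots satisfy r1 + r2 = -b/a = 7 and r1*r2 = c/a = -30.
So r1 = -3, r2 = 10.
-2z^2 + 14z + 60 = -2(z - r1)(z - r2) = -2(z + 3)(z - 10)


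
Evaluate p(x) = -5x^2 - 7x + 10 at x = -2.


Using direct substitution:
  -5 * (-2)^2 = -20
  -7 * (-2)^1 = 14
  constant: 10
Sum = -20 + 14 + 10 = 4


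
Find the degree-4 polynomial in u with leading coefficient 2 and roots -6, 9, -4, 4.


p(u) = 2(u + 6)(u - 9)(u + 4)(u - 4)
Expand: 2u^4 - 6u^3 - 140u^2 + 96u + 1728


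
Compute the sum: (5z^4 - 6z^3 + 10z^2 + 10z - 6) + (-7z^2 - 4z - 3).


Align terms by degree and add:
  5z^4 - 6z^3 + 10z^2 + 10z - 6
  -7z^2 - 4z - 3
= 5z^4 - 6z^3 + 3z^2 + 6z - 9


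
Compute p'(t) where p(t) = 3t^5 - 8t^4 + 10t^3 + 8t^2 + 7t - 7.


Apply the power rule term by term:
  d/dt(3t^5) = 15t^4
  d/dt(-8t^4) = -32t^3
  d/dt(10t^3) = 30t^2
  d/dt(8t^2) = 16t
  d/dt(7t) = 7
  d/dt(-7) = 0
p'(t) = 15t^4 - 32t^3 + 30t^2 + 16t + 7


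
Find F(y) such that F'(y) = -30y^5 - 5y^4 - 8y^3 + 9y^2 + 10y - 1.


Reverse power rule on each term:
  ∫ -30y^5 dy = -5y^6
  ∫ -5y^4 dy = -y^5
  ∫ -8y^3 dy = -2y^4
  ∫ 9y^2 dy = 3y^3
  ∫ 10y dy = 5y^2
  ∫ -1 dy = -y
F(y) = -5y^6 - y^5 - 2y^4 + 3y^3 + 5y^2 - y + C


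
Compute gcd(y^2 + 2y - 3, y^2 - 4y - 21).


Factor each:
  y^2 + 2y - 3 = (y + 3)(y - 1)
  y^2 - 4y - 21 = (y + 3)(y - 7)
Common monic factor: y + 3


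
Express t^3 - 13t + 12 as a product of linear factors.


Try integer roots (divisors of 12). t=1: p(1)=0.
Divide out (t - 1): quotient is t^2 + t - 12.
Factor the quadratic: (t - 3)(t + 4)
Result: (t - 1)(t - 3)(t + 4)


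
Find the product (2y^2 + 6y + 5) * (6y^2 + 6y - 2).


Distribute each term of the first polynomial:
  (2y^2)(6y^2 + 6y - 2) = 12y^4 + 12y^3 - 4y^2
  (6y)(6y^2 + 6y - 2) = 36y^3 + 36y^2 - 12y
  (5)(6y^2 + 6y - 2) = 30y^2 + 30y - 10
Sum: 12y^4 + 48y^3 + 62y^2 + 18y - 10


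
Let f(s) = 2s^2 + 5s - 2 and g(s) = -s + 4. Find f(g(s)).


Substitute g(s) into f:
f(g(s)) = 2*(-s + 4)^2 + 5*(-s + 4) + (-2)
(-s + 4)^2 = s^2 - 8s + 16
Expand and combine: 2s^2 - 21s + 50


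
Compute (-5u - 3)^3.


Expand (-5u - 3)^3 by repeated multiplication:
  (-5u - 3)^2 = 25u^2 + 30u + 9
= -125u^3 - 225u^2 - 135u - 27


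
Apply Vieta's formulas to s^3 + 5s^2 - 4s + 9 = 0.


Monic cubic s^3+bs^2+cs+d=0: sum=-b, pairwise sum=c, product=-d.
b=5, c=-4, d=9
r1+r2+r3 = -5
r1r2+r1r3+r2r3 = -4
r1r2r3 = -9


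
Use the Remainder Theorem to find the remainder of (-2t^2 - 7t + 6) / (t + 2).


By the Remainder Theorem, the remainder equals p(-2):
  -2*(-2)^2 = -8
  -7*(-2)^1 = 14
  constant: 6
Sum: -8 + 14 + 6 = 12


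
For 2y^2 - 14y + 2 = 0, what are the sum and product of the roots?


For ay^2+by+c=0: sum = -b/a, product = c/a.
a=2, b=-14, c=2
Sum = -(-14)/2 = 7
Product = (2)/2 = 1


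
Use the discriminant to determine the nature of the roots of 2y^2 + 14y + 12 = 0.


D = b^2 - 4ac = (14)^2 - 4(2)(12) = 196 - 96 = 100
Since D > 0: two distinct rational roots


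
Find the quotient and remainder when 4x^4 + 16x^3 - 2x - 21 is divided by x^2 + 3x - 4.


(4x^4 + 16x^3 - 2x - 21) / (x^2 + 3x - 4)
Step 1: 4x^2 * (x^2 + 3x - 4) = 4x^4 + 12x^3 - 16x^2; subtract.
Step 2: 4x * (x^2 + 3x - 4) = 4x^3 + 12x^2 - 16x; subtract.
Step 3: 4 * (x^2 + 3x - 4) = 4x^2 + 12x - 16; subtract.
Quotient: 4x^2 + 4x + 4, Remainder: 2x - 5


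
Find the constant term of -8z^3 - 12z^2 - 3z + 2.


Read off the constant term: 2


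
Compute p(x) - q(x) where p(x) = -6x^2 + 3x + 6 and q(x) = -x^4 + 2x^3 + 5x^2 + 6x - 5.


Distribute the minus sign:
  (-6x^2 + 3x + 6)
- (-x^4 + 2x^3 + 5x^2 + 6x - 5)
Negate second polynomial: x^4 - 2x^3 - 5x^2 - 6x + 5
Add: x^4 - 2x^3 - 11x^2 - 3x + 11


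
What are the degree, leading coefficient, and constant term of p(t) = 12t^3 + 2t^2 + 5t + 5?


Highest power of t is 3, with coefficient 12. Constant term is 5.
Degree = 3, leading coefficient = 12, constant term = 5


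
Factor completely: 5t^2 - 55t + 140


Roots satisfy r1 + r2 = -b/a = 11 and r1*r2 = c/a = 28.
So r1 = 7, r2 = 4.
5t^2 - 55t + 140 = 5(t - r1)(t - r2) = 5(t - 7)(t - 4)


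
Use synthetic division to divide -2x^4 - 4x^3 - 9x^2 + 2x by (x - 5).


Synthetic division with c = 5. Coefficients: -2, -4, -9, 2, 0
Bring down -2.
  -2 * 5 = -10; -10 - 4 = -14
  -14 * 5 = -70; -70 - 9 = -79
  -79 * 5 = -395; -395 + 2 = -393
  -393 * 5 = -1965; -1965 + 0 = -1965
Quotient: -2x^3 - 14x^2 - 79x - 393, Remainder: -1965


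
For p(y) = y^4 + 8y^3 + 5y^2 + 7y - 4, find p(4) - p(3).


p(4) = 872
p(3) = 359
p(4) - p(3) = 872 - 359 = 513


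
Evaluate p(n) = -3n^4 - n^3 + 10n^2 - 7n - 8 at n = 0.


Using direct substitution:
  -3 * (0)^4 = 0
  -1 * (0)^3 = 0
  10 * (0)^2 = 0
  -7 * (0)^1 = 0
  constant: -8
Sum = 0 + 0 + 0 + 0 - 8 = -8


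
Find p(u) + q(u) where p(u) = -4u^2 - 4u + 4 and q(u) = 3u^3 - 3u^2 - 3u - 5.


Align terms by degree and add:
  -4u^2 - 4u + 4
+ 3u^3 - 3u^2 - 3u - 5
= 3u^3 - 7u^2 - 7u - 1


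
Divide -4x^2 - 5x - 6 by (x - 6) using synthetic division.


Synthetic division with c = 6. Coefficients: -4, -5, -6
Bring down -4.
  -4 * 6 = -24; -24 - 5 = -29
  -29 * 6 = -174; -174 - 6 = -180
Quotient: -4x - 29, Remainder: -180


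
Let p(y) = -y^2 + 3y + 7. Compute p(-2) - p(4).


p(-2) = -3
p(4) = 3
p(-2) - p(4) = -3 - 3 = -6


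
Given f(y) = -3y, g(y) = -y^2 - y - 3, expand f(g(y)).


Substitute g(y) into f:
f(g(y)) = -3*(-y^2 - y - 3)
Expand and combine: 3y^2 + 3y + 9


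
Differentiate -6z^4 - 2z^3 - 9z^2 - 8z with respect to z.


Apply the power rule term by term:
  d/dz(-6z^4) = -24z^3
  d/dz(-2z^3) = -6z^2
  d/dz(-9z^2) = -18z
  d/dz(-8z) = -8
p'(z) = -24z^3 - 6z^2 - 18z - 8


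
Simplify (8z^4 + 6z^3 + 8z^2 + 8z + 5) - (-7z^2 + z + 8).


Distribute the minus sign:
  (8z^4 + 6z^3 + 8z^2 + 8z + 5)
- (-7z^2 + z + 8)
Negate second polynomial: 7z^2 - z - 8
Add: 8z^4 + 6z^3 + 15z^2 + 7z - 3


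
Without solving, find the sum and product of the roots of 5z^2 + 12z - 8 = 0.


For az^2+bz+c=0: sum = -b/a, product = c/a.
a=5, b=12, c=-8
Sum = -(12)/5 = -12/5
Product = (-8)/5 = -8/5


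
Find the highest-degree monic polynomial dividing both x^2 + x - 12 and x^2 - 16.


Factor each:
  x^2 + x - 12 = (x + 4)(x - 3)
  x^2 - 16 = (x + 4)(x - 4)
Common monic factor: x + 4


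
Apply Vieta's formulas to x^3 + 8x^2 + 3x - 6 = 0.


Monic cubic x^3+bx^2+cx+d=0: sum=-b, pairwise sum=c, product=-d.
b=8, c=3, d=-6
r1+r2+r3 = -8
r1r2+r1r3+r2r3 = 3
r1r2r3 = 6


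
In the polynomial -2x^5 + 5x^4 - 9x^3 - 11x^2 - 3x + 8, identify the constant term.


Read off the constant term: 8


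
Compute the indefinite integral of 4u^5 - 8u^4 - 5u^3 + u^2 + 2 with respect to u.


Reverse power rule on each term:
  ∫ 4u^5 du = (2/3)u^6
  ∫ -8u^4 du = -(8/5)u^5
  ∫ -5u^3 du = -(5/4)u^4
  ∫ u^2 du = (1/3)u^3
  ∫ 2 du = 2u
F(u) = (2/3)u^6 - (8/5)u^5 - (5/4)u^4 + (1/3)u^3 + 2u + C


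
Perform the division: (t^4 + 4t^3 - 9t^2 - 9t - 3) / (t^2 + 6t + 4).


(t^4 + 4t^3 - 9t^2 - 9t - 3) / (t^2 + 6t + 4)
Step 1: t^2 * (t^2 + 6t + 4) = t^4 + 6t^3 + 4t^2; subtract.
Step 2: -2t * (t^2 + 6t + 4) = -2t^3 - 12t^2 - 8t; subtract.
Step 3: -1 * (t^2 + 6t + 4) = -t^2 - 6t - 4; subtract.
Quotient: t^2 - 2t - 1, Remainder: 5t + 1


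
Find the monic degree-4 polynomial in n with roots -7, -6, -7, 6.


p(n) = (n + 7)(n + 6)(n + 7)(n - 6)
Expand: n^4 + 14n^3 + 13n^2 - 504n - 1764


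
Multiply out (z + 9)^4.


Expand (z + 9)^4 by repeated multiplication:
  (z + 9)^2 = z^2 + 18z + 81
  (z + 9)^3 = z^3 + 27z^2 + 243z + 729
= z^4 + 36z^3 + 486z^2 + 2916z + 6561


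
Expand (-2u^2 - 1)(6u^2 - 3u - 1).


Distribute each term of the first polynomial:
  (-2u^2)(6u^2 - 3u - 1) = -12u^4 + 6u^3 + 2u^2
  (-1)(6u^2 - 3u - 1) = -6u^2 + 3u + 1
Sum: -12u^4 + 6u^3 - 4u^2 + 3u + 1


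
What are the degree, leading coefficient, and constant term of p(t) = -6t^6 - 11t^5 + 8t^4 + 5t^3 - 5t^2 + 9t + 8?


Highest power of t is 6, with coefficient -6. Constant term is 8.
Degree = 6, leading coefficient = -6, constant term = 8


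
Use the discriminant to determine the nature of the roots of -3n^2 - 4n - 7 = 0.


D = b^2 - 4ac = (-4)^2 - 4(-3)(-7) = 16 - 84 = -68
Since D < 0: two complex conjugate roots (no real roots)


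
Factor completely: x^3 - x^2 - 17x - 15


Try integer roots (divisors of -15). x=5: p(5)=0.
Divide out (x - 5): quotient is x^2 + 4x + 3.
Factor the quadratic: (x + 1)(x + 3)
Result: (x - 5)(x + 1)(x + 3)


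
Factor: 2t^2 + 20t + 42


Roots satisfy r1 + r2 = -b/a = -10 and r1*r2 = c/a = 21.
So r1 = -7, r2 = -3.
2t^2 + 20t + 42 = 2(t - r1)(t - r2) = 2(t + 7)(t + 3)


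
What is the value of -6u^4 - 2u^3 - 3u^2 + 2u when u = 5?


Using direct substitution:
  -6 * (5)^4 = -3750
  -2 * (5)^3 = -250
  -3 * (5)^2 = -75
  2 * (5)^1 = 10
  constant: 0
Sum = -3750 - 250 - 75 + 10 + 0 = -4065


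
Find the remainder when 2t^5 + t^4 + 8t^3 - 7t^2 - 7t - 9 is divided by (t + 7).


By the Remainder Theorem, the remainder equals p(-7):
  2*(-7)^5 = -33614
  1*(-7)^4 = 2401
  8*(-7)^3 = -2744
  -7*(-7)^2 = -343
  -7*(-7)^1 = 49
  constant: -9
Sum: -33614 + 2401 - 2744 - 343 + 49 - 9 = -34260


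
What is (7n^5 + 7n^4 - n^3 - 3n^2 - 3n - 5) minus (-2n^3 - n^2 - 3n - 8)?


Distribute the minus sign:
  (7n^5 + 7n^4 - n^3 - 3n^2 - 3n - 5)
- (-2n^3 - n^2 - 3n - 8)
Negate second polynomial: 2n^3 + n^2 + 3n + 8
Add: 7n^5 + 7n^4 + n^3 - 2n^2 + 3


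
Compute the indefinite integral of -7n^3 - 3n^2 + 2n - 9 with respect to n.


Reverse power rule on each term:
  ∫ -7n^3 dn = -(7/4)n^4
  ∫ -3n^2 dn = -n^3
  ∫ 2n dn = n^2
  ∫ -9 dn = -9n
F(n) = -(7/4)n^4 - n^3 + n^2 - 9n + C


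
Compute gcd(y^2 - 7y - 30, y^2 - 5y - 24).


Factor each:
  y^2 - 7y - 30 = (y + 3)(y - 10)
  y^2 - 5y - 24 = (y + 3)(y - 8)
Common monic factor: y + 3


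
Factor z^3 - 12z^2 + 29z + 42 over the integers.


Try integer roots (divisors of 42). z=7: p(7)=0.
Divide out (z - 7): quotient is z^2 - 5z - 6.
Factor the quadratic: (z + 1)(z - 6)
Result: (z - 7)(z + 1)(z - 6)


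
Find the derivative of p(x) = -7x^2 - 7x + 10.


Apply the power rule term by term:
  d/dx(-7x^2) = -14x
  d/dx(-7x) = -7
  d/dx(10) = 0
p'(x) = -14x - 7


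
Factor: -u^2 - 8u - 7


Roots satisfy r1 + r2 = -b/a = -8 and r1*r2 = c/a = 7.
So r1 = -1, r2 = -7.
-u^2 - 8u - 7 = -(u - r1)(u - r2) = -(u + 1)(u + 7)


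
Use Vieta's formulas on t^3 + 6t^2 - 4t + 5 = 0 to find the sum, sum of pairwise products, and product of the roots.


Monic cubic t^3+bt^2+ct+d=0: sum=-b, pairwise sum=c, product=-d.
b=6, c=-4, d=5
r1+r2+r3 = -6
r1r2+r1r3+r2r3 = -4
r1r2r3 = -5


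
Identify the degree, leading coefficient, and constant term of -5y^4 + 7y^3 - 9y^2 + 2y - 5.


Highest power of y is 4, with coefficient -5. Constant term is -5.
Degree = 4, leading coefficient = -5, constant term = -5


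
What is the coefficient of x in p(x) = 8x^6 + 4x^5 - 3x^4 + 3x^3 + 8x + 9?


Read off the coefficient of x: 8


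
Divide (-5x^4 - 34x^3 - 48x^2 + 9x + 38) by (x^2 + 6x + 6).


(-5x^4 - 34x^3 - 48x^2 + 9x + 38) / (x^2 + 6x + 6)
Step 1: -5x^2 * (x^2 + 6x + 6) = -5x^4 - 30x^3 - 30x^2; subtract.
Step 2: -4x * (x^2 + 6x + 6) = -4x^3 - 24x^2 - 24x; subtract.
Step 3: 6 * (x^2 + 6x + 6) = 6x^2 + 36x + 36; subtract.
Quotient: -5x^2 - 4x + 6, Remainder: -3x + 2


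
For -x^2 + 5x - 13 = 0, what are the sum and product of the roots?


For ax^2+bx+c=0: sum = -b/a, product = c/a.
a=-1, b=5, c=-13
Sum = -(5)/-1 = 5
Product = (-13)/-1 = 13


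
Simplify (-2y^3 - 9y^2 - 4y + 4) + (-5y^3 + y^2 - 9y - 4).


Align terms by degree and add:
  -2y^3 - 9y^2 - 4y + 4
  -5y^3 + y^2 - 9y - 4
= -7y^3 - 8y^2 - 13y
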